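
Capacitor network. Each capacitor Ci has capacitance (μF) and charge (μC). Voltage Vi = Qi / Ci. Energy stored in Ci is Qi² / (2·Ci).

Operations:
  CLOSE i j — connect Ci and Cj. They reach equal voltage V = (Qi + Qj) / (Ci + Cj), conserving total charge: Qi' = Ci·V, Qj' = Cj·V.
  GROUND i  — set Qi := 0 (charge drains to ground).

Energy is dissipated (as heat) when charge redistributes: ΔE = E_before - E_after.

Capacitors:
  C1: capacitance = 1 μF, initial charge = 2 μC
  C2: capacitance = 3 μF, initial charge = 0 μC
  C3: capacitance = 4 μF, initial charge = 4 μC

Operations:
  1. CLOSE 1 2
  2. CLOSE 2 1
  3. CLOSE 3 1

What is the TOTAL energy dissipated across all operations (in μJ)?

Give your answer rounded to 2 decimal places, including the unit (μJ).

Answer: 1.60 μJ

Derivation:
Initial: C1(1μF, Q=2μC, V=2.00V), C2(3μF, Q=0μC, V=0.00V), C3(4μF, Q=4μC, V=1.00V)
Op 1: CLOSE 1-2: Q_total=2.00, C_total=4.00, V=0.50; Q1=0.50, Q2=1.50; dissipated=1.500
Op 2: CLOSE 2-1: Q_total=2.00, C_total=4.00, V=0.50; Q2=1.50, Q1=0.50; dissipated=0.000
Op 3: CLOSE 3-1: Q_total=4.50, C_total=5.00, V=0.90; Q3=3.60, Q1=0.90; dissipated=0.100
Total dissipated: 1.600 μJ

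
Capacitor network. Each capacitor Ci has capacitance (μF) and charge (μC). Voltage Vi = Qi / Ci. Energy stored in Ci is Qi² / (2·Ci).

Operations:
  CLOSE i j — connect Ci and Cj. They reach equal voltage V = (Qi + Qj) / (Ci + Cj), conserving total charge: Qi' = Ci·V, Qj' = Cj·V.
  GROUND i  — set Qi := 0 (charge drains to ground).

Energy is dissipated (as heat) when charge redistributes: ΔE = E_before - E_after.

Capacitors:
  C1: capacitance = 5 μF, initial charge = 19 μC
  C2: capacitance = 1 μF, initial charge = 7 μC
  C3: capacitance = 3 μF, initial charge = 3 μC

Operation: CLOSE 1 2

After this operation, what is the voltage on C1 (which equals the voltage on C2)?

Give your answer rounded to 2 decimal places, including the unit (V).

Initial: C1(5μF, Q=19μC, V=3.80V), C2(1μF, Q=7μC, V=7.00V), C3(3μF, Q=3μC, V=1.00V)
Op 1: CLOSE 1-2: Q_total=26.00, C_total=6.00, V=4.33; Q1=21.67, Q2=4.33; dissipated=4.267

Answer: 4.33 V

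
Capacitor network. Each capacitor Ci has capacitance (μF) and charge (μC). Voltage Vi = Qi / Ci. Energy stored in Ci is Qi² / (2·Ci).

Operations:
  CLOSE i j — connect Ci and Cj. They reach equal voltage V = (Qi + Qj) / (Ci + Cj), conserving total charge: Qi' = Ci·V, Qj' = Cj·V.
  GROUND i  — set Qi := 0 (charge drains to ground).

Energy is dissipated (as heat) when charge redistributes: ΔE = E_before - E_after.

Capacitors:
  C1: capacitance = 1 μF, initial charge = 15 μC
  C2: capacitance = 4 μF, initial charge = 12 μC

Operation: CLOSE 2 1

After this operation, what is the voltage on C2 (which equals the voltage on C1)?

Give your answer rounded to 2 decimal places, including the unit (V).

Initial: C1(1μF, Q=15μC, V=15.00V), C2(4μF, Q=12μC, V=3.00V)
Op 1: CLOSE 2-1: Q_total=27.00, C_total=5.00, V=5.40; Q2=21.60, Q1=5.40; dissipated=57.600

Answer: 5.40 V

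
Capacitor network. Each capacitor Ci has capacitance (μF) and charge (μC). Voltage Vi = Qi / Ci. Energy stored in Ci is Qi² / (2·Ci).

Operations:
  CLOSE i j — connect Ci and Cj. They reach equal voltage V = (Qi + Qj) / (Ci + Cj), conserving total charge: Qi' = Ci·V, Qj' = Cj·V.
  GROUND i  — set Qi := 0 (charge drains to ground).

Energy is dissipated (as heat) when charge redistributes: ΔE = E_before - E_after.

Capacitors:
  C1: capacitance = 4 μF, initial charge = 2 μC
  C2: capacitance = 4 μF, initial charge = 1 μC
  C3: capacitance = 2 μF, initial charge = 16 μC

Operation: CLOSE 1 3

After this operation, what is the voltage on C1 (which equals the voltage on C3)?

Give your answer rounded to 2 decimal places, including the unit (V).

Answer: 3.00 V

Derivation:
Initial: C1(4μF, Q=2μC, V=0.50V), C2(4μF, Q=1μC, V=0.25V), C3(2μF, Q=16μC, V=8.00V)
Op 1: CLOSE 1-3: Q_total=18.00, C_total=6.00, V=3.00; Q1=12.00, Q3=6.00; dissipated=37.500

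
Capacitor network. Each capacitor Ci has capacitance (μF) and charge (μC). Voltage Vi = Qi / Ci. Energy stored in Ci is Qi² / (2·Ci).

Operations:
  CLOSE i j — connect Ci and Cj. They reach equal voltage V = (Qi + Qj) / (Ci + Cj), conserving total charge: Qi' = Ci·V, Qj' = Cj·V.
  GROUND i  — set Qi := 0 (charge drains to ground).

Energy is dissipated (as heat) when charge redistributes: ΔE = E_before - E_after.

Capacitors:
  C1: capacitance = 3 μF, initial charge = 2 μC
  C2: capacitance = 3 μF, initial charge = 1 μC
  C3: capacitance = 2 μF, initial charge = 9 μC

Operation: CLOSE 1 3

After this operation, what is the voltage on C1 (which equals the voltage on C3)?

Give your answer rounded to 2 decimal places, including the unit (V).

Answer: 2.20 V

Derivation:
Initial: C1(3μF, Q=2μC, V=0.67V), C2(3μF, Q=1μC, V=0.33V), C3(2μF, Q=9μC, V=4.50V)
Op 1: CLOSE 1-3: Q_total=11.00, C_total=5.00, V=2.20; Q1=6.60, Q3=4.40; dissipated=8.817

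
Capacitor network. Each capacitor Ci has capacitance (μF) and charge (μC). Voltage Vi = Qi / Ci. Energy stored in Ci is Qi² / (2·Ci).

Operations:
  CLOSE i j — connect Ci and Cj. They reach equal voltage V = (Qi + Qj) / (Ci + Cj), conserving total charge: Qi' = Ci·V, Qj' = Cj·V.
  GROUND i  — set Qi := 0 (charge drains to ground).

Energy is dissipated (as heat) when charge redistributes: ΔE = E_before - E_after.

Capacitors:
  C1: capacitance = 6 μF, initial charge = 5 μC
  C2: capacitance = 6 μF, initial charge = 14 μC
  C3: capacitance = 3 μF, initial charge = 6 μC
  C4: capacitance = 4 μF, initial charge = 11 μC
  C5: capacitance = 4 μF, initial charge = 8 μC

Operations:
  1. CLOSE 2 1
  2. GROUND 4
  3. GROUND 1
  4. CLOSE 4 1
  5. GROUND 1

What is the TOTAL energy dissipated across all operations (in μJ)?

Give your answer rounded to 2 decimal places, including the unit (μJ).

Initial: C1(6μF, Q=5μC, V=0.83V), C2(6μF, Q=14μC, V=2.33V), C3(3μF, Q=6μC, V=2.00V), C4(4μF, Q=11μC, V=2.75V), C5(4μF, Q=8μC, V=2.00V)
Op 1: CLOSE 2-1: Q_total=19.00, C_total=12.00, V=1.58; Q2=9.50, Q1=9.50; dissipated=3.375
Op 2: GROUND 4: Q4=0; energy lost=15.125
Op 3: GROUND 1: Q1=0; energy lost=7.521
Op 4: CLOSE 4-1: Q_total=0.00, C_total=10.00, V=0.00; Q4=0.00, Q1=0.00; dissipated=0.000
Op 5: GROUND 1: Q1=0; energy lost=0.000
Total dissipated: 26.021 μJ

Answer: 26.02 μJ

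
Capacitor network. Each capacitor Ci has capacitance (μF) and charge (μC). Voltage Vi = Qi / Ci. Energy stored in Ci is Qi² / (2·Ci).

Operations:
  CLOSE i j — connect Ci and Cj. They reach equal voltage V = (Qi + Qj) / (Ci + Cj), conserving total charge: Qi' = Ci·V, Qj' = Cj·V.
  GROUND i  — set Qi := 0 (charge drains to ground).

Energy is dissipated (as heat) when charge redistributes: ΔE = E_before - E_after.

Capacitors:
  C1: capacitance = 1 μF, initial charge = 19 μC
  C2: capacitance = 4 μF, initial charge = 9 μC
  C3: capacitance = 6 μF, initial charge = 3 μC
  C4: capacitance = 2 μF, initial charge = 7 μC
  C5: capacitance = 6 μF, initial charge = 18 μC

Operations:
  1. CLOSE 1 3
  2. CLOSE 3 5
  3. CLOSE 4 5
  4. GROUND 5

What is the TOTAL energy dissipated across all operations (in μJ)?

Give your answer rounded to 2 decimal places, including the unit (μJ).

Initial: C1(1μF, Q=19μC, V=19.00V), C2(4μF, Q=9μC, V=2.25V), C3(6μF, Q=3μC, V=0.50V), C4(2μF, Q=7μC, V=3.50V), C5(6μF, Q=18μC, V=3.00V)
Op 1: CLOSE 1-3: Q_total=22.00, C_total=7.00, V=3.14; Q1=3.14, Q3=18.86; dissipated=146.679
Op 2: CLOSE 3-5: Q_total=36.86, C_total=12.00, V=3.07; Q3=18.43, Q5=18.43; dissipated=0.031
Op 3: CLOSE 4-5: Q_total=25.43, C_total=8.00, V=3.18; Q4=6.36, Q5=19.07; dissipated=0.138
Op 4: GROUND 5: Q5=0; energy lost=30.310
Total dissipated: 177.157 μJ

Answer: 177.16 μJ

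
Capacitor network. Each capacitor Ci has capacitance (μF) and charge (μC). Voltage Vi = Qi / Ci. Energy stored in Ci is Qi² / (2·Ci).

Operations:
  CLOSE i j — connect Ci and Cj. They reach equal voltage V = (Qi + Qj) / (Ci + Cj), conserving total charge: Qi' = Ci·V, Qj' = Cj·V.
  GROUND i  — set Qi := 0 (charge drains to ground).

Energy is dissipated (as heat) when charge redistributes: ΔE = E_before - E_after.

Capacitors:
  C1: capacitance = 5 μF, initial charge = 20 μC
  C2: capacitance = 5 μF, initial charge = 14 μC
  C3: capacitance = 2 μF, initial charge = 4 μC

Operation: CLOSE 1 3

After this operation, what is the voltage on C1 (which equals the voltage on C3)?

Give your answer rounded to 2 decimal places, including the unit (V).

Answer: 3.43 V

Derivation:
Initial: C1(5μF, Q=20μC, V=4.00V), C2(5μF, Q=14μC, V=2.80V), C3(2μF, Q=4μC, V=2.00V)
Op 1: CLOSE 1-3: Q_total=24.00, C_total=7.00, V=3.43; Q1=17.14, Q3=6.86; dissipated=2.857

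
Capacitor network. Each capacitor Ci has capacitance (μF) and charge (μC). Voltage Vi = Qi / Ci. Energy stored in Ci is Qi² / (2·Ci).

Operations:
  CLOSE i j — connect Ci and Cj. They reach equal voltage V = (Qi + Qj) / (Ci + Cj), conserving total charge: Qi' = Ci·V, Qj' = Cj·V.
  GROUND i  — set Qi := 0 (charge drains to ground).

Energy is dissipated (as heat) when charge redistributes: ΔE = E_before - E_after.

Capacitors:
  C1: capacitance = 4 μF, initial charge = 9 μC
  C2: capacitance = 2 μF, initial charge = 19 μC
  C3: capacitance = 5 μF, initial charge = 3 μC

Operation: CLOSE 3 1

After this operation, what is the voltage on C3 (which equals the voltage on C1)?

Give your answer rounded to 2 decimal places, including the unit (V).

Answer: 1.33 V

Derivation:
Initial: C1(4μF, Q=9μC, V=2.25V), C2(2μF, Q=19μC, V=9.50V), C3(5μF, Q=3μC, V=0.60V)
Op 1: CLOSE 3-1: Q_total=12.00, C_total=9.00, V=1.33; Q3=6.67, Q1=5.33; dissipated=3.025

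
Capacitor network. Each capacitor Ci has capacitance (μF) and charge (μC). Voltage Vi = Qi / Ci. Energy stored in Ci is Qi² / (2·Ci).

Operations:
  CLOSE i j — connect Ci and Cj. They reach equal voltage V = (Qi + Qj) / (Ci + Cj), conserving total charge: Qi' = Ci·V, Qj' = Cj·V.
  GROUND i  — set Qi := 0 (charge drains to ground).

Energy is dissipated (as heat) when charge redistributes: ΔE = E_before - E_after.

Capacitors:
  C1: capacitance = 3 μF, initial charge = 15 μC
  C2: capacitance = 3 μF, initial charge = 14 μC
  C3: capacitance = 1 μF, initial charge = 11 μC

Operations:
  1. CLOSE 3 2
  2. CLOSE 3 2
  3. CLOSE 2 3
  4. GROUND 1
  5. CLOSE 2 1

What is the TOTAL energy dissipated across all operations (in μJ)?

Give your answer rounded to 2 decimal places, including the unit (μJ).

Initial: C1(3μF, Q=15μC, V=5.00V), C2(3μF, Q=14μC, V=4.67V), C3(1μF, Q=11μC, V=11.00V)
Op 1: CLOSE 3-2: Q_total=25.00, C_total=4.00, V=6.25; Q3=6.25, Q2=18.75; dissipated=15.042
Op 2: CLOSE 3-2: Q_total=25.00, C_total=4.00, V=6.25; Q3=6.25, Q2=18.75; dissipated=0.000
Op 3: CLOSE 2-3: Q_total=25.00, C_total=4.00, V=6.25; Q2=18.75, Q3=6.25; dissipated=0.000
Op 4: GROUND 1: Q1=0; energy lost=37.500
Op 5: CLOSE 2-1: Q_total=18.75, C_total=6.00, V=3.12; Q2=9.38, Q1=9.38; dissipated=29.297
Total dissipated: 81.839 μJ

Answer: 81.84 μJ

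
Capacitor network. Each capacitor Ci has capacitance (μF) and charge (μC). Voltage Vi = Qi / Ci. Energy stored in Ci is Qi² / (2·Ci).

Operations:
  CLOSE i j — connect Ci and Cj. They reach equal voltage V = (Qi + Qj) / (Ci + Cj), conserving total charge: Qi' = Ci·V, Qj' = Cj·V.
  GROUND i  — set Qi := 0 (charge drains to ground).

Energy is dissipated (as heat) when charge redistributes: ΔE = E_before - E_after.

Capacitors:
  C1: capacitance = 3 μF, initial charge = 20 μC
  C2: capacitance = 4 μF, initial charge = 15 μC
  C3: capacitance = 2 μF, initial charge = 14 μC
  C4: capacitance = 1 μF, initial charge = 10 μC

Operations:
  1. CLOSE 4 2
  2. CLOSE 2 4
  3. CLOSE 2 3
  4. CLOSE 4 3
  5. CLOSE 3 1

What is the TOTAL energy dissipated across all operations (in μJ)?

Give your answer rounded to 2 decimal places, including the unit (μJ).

Initial: C1(3μF, Q=20μC, V=6.67V), C2(4μF, Q=15μC, V=3.75V), C3(2μF, Q=14μC, V=7.00V), C4(1μF, Q=10μC, V=10.00V)
Op 1: CLOSE 4-2: Q_total=25.00, C_total=5.00, V=5.00; Q4=5.00, Q2=20.00; dissipated=15.625
Op 2: CLOSE 2-4: Q_total=25.00, C_total=5.00, V=5.00; Q2=20.00, Q4=5.00; dissipated=0.000
Op 3: CLOSE 2-3: Q_total=34.00, C_total=6.00, V=5.67; Q2=22.67, Q3=11.33; dissipated=2.667
Op 4: CLOSE 4-3: Q_total=16.33, C_total=3.00, V=5.44; Q4=5.44, Q3=10.89; dissipated=0.148
Op 5: CLOSE 3-1: Q_total=30.89, C_total=5.00, V=6.18; Q3=12.36, Q1=18.53; dissipated=0.896
Total dissipated: 19.336 μJ

Answer: 19.34 μJ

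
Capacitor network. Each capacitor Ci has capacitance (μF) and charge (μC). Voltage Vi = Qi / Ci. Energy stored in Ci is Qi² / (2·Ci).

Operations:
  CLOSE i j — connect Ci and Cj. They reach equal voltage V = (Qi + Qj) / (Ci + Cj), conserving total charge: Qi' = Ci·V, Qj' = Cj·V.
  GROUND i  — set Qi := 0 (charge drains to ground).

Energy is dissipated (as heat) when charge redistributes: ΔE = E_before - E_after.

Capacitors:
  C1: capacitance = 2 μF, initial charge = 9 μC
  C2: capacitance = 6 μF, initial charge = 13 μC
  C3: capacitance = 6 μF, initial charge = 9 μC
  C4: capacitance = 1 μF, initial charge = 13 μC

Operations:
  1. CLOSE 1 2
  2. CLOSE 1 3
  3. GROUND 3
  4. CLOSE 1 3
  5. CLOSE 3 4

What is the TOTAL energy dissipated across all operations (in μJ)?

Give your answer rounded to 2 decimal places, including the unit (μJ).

Initial: C1(2μF, Q=9μC, V=4.50V), C2(6μF, Q=13μC, V=2.17V), C3(6μF, Q=9μC, V=1.50V), C4(1μF, Q=13μC, V=13.00V)
Op 1: CLOSE 1-2: Q_total=22.00, C_total=8.00, V=2.75; Q1=5.50, Q2=16.50; dissipated=4.083
Op 2: CLOSE 1-3: Q_total=14.50, C_total=8.00, V=1.81; Q1=3.62, Q3=10.88; dissipated=1.172
Op 3: GROUND 3: Q3=0; energy lost=9.855
Op 4: CLOSE 1-3: Q_total=3.62, C_total=8.00, V=0.45; Q1=0.91, Q3=2.72; dissipated=2.464
Op 5: CLOSE 3-4: Q_total=15.72, C_total=7.00, V=2.25; Q3=13.47, Q4=2.25; dissipated=67.467
Total dissipated: 85.042 μJ

Answer: 85.04 μJ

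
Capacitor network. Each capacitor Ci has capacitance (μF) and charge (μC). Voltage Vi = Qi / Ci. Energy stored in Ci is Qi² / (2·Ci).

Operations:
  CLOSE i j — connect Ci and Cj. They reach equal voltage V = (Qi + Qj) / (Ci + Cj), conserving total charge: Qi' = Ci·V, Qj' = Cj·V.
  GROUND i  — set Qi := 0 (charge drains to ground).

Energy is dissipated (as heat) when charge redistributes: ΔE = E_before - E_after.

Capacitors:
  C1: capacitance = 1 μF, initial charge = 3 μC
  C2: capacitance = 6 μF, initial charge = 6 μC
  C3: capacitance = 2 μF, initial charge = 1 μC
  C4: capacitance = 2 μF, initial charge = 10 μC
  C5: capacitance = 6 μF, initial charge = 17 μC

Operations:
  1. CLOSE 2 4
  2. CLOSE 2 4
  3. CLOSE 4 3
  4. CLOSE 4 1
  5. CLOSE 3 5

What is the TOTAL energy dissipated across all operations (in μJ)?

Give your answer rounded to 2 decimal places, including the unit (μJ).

Answer: 16.03 μJ

Derivation:
Initial: C1(1μF, Q=3μC, V=3.00V), C2(6μF, Q=6μC, V=1.00V), C3(2μF, Q=1μC, V=0.50V), C4(2μF, Q=10μC, V=5.00V), C5(6μF, Q=17μC, V=2.83V)
Op 1: CLOSE 2-4: Q_total=16.00, C_total=8.00, V=2.00; Q2=12.00, Q4=4.00; dissipated=12.000
Op 2: CLOSE 2-4: Q_total=16.00, C_total=8.00, V=2.00; Q2=12.00, Q4=4.00; dissipated=0.000
Op 3: CLOSE 4-3: Q_total=5.00, C_total=4.00, V=1.25; Q4=2.50, Q3=2.50; dissipated=1.125
Op 4: CLOSE 4-1: Q_total=5.50, C_total=3.00, V=1.83; Q4=3.67, Q1=1.83; dissipated=1.021
Op 5: CLOSE 3-5: Q_total=19.50, C_total=8.00, V=2.44; Q3=4.88, Q5=14.62; dissipated=1.880
Total dissipated: 16.026 μJ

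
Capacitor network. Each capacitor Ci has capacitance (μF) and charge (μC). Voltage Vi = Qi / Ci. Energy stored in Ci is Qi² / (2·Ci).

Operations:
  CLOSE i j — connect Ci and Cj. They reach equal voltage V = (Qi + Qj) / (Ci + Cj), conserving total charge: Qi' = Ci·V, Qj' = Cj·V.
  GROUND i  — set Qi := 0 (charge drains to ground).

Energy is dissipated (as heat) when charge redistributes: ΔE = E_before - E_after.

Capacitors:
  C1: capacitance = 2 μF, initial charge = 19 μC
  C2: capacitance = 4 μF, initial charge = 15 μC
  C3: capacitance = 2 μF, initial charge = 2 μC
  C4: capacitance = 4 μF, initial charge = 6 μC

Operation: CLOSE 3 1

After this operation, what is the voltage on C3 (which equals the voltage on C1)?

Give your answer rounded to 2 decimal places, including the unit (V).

Answer: 5.25 V

Derivation:
Initial: C1(2μF, Q=19μC, V=9.50V), C2(4μF, Q=15μC, V=3.75V), C3(2μF, Q=2μC, V=1.00V), C4(4μF, Q=6μC, V=1.50V)
Op 1: CLOSE 3-1: Q_total=21.00, C_total=4.00, V=5.25; Q3=10.50, Q1=10.50; dissipated=36.125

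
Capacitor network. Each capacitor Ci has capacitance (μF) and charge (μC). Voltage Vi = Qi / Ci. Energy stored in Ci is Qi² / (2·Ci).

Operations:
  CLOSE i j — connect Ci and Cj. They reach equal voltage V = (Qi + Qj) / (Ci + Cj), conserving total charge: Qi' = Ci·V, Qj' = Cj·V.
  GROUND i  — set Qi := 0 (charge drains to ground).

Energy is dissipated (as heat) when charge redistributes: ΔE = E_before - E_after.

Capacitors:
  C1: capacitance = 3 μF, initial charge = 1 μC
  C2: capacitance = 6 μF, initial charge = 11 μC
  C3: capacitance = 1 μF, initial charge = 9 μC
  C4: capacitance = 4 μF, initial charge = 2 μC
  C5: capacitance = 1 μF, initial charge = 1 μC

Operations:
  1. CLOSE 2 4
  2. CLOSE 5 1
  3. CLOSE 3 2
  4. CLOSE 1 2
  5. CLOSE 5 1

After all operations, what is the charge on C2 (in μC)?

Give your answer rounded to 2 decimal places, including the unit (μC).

Initial: C1(3μF, Q=1μC, V=0.33V), C2(6μF, Q=11μC, V=1.83V), C3(1μF, Q=9μC, V=9.00V), C4(4μF, Q=2μC, V=0.50V), C5(1μF, Q=1μC, V=1.00V)
Op 1: CLOSE 2-4: Q_total=13.00, C_total=10.00, V=1.30; Q2=7.80, Q4=5.20; dissipated=2.133
Op 2: CLOSE 5-1: Q_total=2.00, C_total=4.00, V=0.50; Q5=0.50, Q1=1.50; dissipated=0.167
Op 3: CLOSE 3-2: Q_total=16.80, C_total=7.00, V=2.40; Q3=2.40, Q2=14.40; dissipated=25.410
Op 4: CLOSE 1-2: Q_total=15.90, C_total=9.00, V=1.77; Q1=5.30, Q2=10.60; dissipated=3.610
Op 5: CLOSE 5-1: Q_total=5.80, C_total=4.00, V=1.45; Q5=1.45, Q1=4.35; dissipated=0.602
Final charges: Q1=4.35, Q2=10.60, Q3=2.40, Q4=5.20, Q5=1.45

Answer: 10.60 μC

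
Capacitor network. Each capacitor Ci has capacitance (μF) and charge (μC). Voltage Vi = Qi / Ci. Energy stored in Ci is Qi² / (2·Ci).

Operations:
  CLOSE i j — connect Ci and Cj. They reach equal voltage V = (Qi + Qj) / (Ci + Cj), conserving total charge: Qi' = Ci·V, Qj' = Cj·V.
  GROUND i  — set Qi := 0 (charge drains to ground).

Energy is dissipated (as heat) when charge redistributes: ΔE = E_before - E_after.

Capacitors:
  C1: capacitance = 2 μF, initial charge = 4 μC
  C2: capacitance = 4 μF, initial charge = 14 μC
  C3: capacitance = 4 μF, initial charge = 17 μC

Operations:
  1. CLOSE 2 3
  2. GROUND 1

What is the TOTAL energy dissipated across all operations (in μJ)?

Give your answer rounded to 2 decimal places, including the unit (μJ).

Initial: C1(2μF, Q=4μC, V=2.00V), C2(4μF, Q=14μC, V=3.50V), C3(4μF, Q=17μC, V=4.25V)
Op 1: CLOSE 2-3: Q_total=31.00, C_total=8.00, V=3.88; Q2=15.50, Q3=15.50; dissipated=0.562
Op 2: GROUND 1: Q1=0; energy lost=4.000
Total dissipated: 4.562 μJ

Answer: 4.56 μJ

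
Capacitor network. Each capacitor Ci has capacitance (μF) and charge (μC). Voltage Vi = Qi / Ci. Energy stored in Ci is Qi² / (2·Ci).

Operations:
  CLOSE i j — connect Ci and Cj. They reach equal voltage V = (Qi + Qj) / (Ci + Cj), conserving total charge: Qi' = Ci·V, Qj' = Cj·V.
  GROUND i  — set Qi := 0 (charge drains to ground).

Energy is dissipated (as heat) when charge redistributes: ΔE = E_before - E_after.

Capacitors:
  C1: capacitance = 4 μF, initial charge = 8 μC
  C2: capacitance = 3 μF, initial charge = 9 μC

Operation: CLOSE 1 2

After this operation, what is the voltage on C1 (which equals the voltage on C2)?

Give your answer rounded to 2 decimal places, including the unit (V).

Answer: 2.43 V

Derivation:
Initial: C1(4μF, Q=8μC, V=2.00V), C2(3μF, Q=9μC, V=3.00V)
Op 1: CLOSE 1-2: Q_total=17.00, C_total=7.00, V=2.43; Q1=9.71, Q2=7.29; dissipated=0.857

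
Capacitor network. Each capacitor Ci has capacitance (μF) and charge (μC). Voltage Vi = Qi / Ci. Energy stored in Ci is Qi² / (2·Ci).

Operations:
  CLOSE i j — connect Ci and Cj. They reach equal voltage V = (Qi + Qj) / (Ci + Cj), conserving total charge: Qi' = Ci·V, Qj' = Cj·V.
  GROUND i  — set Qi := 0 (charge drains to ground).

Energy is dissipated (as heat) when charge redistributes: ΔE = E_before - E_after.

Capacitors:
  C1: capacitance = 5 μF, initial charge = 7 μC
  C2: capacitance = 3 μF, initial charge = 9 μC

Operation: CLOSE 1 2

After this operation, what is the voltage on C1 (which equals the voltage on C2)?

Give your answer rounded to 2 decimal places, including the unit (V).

Initial: C1(5μF, Q=7μC, V=1.40V), C2(3μF, Q=9μC, V=3.00V)
Op 1: CLOSE 1-2: Q_total=16.00, C_total=8.00, V=2.00; Q1=10.00, Q2=6.00; dissipated=2.400

Answer: 2.00 V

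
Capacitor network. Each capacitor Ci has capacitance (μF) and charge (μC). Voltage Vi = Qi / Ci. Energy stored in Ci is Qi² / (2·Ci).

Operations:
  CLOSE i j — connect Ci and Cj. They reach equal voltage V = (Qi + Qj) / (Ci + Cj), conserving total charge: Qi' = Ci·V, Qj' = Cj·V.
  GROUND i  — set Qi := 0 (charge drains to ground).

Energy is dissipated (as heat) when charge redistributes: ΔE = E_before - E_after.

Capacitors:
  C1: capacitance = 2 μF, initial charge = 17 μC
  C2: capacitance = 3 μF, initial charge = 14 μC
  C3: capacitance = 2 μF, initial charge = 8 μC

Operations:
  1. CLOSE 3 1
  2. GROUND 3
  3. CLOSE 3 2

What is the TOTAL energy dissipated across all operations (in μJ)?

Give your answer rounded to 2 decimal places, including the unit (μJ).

Initial: C1(2μF, Q=17μC, V=8.50V), C2(3μF, Q=14μC, V=4.67V), C3(2μF, Q=8μC, V=4.00V)
Op 1: CLOSE 3-1: Q_total=25.00, C_total=4.00, V=6.25; Q3=12.50, Q1=12.50; dissipated=10.125
Op 2: GROUND 3: Q3=0; energy lost=39.062
Op 3: CLOSE 3-2: Q_total=14.00, C_total=5.00, V=2.80; Q3=5.60, Q2=8.40; dissipated=13.067
Total dissipated: 62.254 μJ

Answer: 62.25 μJ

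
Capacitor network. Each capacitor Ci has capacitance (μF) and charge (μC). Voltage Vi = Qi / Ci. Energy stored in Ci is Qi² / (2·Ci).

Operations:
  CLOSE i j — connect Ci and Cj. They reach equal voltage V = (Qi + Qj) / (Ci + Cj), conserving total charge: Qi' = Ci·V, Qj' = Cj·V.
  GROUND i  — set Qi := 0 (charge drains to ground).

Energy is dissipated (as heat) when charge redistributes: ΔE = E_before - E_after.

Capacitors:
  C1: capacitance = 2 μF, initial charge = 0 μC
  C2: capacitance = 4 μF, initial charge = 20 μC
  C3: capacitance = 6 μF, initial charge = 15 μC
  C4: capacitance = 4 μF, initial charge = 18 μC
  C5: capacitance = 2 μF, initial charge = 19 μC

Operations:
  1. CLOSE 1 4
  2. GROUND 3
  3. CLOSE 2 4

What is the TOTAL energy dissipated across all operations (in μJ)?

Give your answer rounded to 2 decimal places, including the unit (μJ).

Answer: 36.25 μJ

Derivation:
Initial: C1(2μF, Q=0μC, V=0.00V), C2(4μF, Q=20μC, V=5.00V), C3(6μF, Q=15μC, V=2.50V), C4(4μF, Q=18μC, V=4.50V), C5(2μF, Q=19μC, V=9.50V)
Op 1: CLOSE 1-4: Q_total=18.00, C_total=6.00, V=3.00; Q1=6.00, Q4=12.00; dissipated=13.500
Op 2: GROUND 3: Q3=0; energy lost=18.750
Op 3: CLOSE 2-4: Q_total=32.00, C_total=8.00, V=4.00; Q2=16.00, Q4=16.00; dissipated=4.000
Total dissipated: 36.250 μJ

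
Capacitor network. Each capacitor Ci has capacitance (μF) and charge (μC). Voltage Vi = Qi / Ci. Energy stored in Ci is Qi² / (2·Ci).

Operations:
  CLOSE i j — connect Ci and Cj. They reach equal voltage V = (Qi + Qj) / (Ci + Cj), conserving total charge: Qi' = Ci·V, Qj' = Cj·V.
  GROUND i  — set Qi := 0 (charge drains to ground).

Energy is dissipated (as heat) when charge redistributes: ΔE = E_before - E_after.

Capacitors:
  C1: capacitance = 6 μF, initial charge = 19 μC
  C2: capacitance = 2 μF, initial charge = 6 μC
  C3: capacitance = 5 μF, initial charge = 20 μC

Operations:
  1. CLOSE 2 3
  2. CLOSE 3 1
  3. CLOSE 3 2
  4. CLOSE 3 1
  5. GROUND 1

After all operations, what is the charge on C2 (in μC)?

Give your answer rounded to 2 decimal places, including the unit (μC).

Answer: 7.00 μC

Derivation:
Initial: C1(6μF, Q=19μC, V=3.17V), C2(2μF, Q=6μC, V=3.00V), C3(5μF, Q=20μC, V=4.00V)
Op 1: CLOSE 2-3: Q_total=26.00, C_total=7.00, V=3.71; Q2=7.43, Q3=18.57; dissipated=0.714
Op 2: CLOSE 3-1: Q_total=37.57, C_total=11.00, V=3.42; Q3=17.08, Q1=20.49; dissipated=0.409
Op 3: CLOSE 3-2: Q_total=24.51, C_total=7.00, V=3.50; Q3=17.50, Q2=7.00; dissipated=0.064
Op 4: CLOSE 3-1: Q_total=38.00, C_total=11.00, V=3.45; Q3=17.27, Q1=20.73; dissipated=0.010
Op 5: GROUND 1: Q1=0; energy lost=35.798
Final charges: Q1=0.00, Q2=7.00, Q3=17.27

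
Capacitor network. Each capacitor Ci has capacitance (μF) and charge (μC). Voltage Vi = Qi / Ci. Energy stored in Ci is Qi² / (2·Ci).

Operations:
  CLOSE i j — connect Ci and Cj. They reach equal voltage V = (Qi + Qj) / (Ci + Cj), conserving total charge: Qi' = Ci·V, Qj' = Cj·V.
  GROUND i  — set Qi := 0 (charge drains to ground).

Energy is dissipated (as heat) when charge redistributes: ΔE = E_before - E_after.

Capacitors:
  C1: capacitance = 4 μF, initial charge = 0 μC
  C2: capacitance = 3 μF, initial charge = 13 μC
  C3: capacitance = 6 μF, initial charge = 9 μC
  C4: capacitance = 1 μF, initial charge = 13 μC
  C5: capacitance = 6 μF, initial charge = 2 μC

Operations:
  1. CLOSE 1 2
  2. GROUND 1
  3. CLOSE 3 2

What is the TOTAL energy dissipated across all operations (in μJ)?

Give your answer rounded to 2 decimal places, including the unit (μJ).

Answer: 23.12 μJ

Derivation:
Initial: C1(4μF, Q=0μC, V=0.00V), C2(3μF, Q=13μC, V=4.33V), C3(6μF, Q=9μC, V=1.50V), C4(1μF, Q=13μC, V=13.00V), C5(6μF, Q=2μC, V=0.33V)
Op 1: CLOSE 1-2: Q_total=13.00, C_total=7.00, V=1.86; Q1=7.43, Q2=5.57; dissipated=16.095
Op 2: GROUND 1: Q1=0; energy lost=6.898
Op 3: CLOSE 3-2: Q_total=14.57, C_total=9.00, V=1.62; Q3=9.71, Q2=4.86; dissipated=0.128
Total dissipated: 23.121 μJ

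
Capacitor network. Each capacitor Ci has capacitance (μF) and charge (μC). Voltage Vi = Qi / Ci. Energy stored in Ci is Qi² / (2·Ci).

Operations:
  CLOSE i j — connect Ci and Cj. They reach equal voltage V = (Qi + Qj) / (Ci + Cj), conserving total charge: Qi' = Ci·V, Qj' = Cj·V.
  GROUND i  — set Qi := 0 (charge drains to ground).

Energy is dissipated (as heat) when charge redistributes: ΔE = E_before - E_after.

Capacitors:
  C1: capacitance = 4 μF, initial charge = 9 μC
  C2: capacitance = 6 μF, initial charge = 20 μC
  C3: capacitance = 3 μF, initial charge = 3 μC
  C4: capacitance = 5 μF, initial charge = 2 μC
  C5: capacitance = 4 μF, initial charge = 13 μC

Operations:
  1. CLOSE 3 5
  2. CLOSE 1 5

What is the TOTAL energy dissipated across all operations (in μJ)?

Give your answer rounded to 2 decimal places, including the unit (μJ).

Initial: C1(4μF, Q=9μC, V=2.25V), C2(6μF, Q=20μC, V=3.33V), C3(3μF, Q=3μC, V=1.00V), C4(5μF, Q=2μC, V=0.40V), C5(4μF, Q=13μC, V=3.25V)
Op 1: CLOSE 3-5: Q_total=16.00, C_total=7.00, V=2.29; Q3=6.86, Q5=9.14; dissipated=4.339
Op 2: CLOSE 1-5: Q_total=18.14, C_total=8.00, V=2.27; Q1=9.07, Q5=9.07; dissipated=0.001
Total dissipated: 4.341 μJ

Answer: 4.34 μJ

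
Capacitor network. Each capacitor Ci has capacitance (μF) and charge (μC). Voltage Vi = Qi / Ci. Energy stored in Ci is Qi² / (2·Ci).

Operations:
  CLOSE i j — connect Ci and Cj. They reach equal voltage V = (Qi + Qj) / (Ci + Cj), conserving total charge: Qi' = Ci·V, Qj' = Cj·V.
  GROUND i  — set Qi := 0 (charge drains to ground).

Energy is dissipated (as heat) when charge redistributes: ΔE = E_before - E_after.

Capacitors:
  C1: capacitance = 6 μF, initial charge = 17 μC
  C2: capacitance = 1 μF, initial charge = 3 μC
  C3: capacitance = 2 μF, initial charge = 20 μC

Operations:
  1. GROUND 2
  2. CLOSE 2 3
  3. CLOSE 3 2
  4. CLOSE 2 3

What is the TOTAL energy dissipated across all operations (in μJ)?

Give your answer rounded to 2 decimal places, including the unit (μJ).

Initial: C1(6μF, Q=17μC, V=2.83V), C2(1μF, Q=3μC, V=3.00V), C3(2μF, Q=20μC, V=10.00V)
Op 1: GROUND 2: Q2=0; energy lost=4.500
Op 2: CLOSE 2-3: Q_total=20.00, C_total=3.00, V=6.67; Q2=6.67, Q3=13.33; dissipated=33.333
Op 3: CLOSE 3-2: Q_total=20.00, C_total=3.00, V=6.67; Q3=13.33, Q2=6.67; dissipated=0.000
Op 4: CLOSE 2-3: Q_total=20.00, C_total=3.00, V=6.67; Q2=6.67, Q3=13.33; dissipated=0.000
Total dissipated: 37.833 μJ

Answer: 37.83 μJ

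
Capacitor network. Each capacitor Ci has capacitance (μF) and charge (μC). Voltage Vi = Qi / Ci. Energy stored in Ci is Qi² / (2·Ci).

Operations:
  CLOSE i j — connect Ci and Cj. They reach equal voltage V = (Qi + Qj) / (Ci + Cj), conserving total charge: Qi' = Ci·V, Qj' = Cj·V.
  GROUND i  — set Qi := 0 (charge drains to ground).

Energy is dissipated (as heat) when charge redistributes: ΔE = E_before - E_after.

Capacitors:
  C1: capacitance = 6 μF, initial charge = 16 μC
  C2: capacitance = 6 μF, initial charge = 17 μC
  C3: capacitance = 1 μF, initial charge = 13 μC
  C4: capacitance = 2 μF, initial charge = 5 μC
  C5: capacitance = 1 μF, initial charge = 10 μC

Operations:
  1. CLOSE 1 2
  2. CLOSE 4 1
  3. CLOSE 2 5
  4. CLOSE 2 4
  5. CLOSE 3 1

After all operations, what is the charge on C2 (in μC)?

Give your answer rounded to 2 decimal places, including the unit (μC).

Answer: 21.07 μC

Derivation:
Initial: C1(6μF, Q=16μC, V=2.67V), C2(6μF, Q=17μC, V=2.83V), C3(1μF, Q=13μC, V=13.00V), C4(2μF, Q=5μC, V=2.50V), C5(1μF, Q=10μC, V=10.00V)
Op 1: CLOSE 1-2: Q_total=33.00, C_total=12.00, V=2.75; Q1=16.50, Q2=16.50; dissipated=0.042
Op 2: CLOSE 4-1: Q_total=21.50, C_total=8.00, V=2.69; Q4=5.38, Q1=16.12; dissipated=0.047
Op 3: CLOSE 2-5: Q_total=26.50, C_total=7.00, V=3.79; Q2=22.71, Q5=3.79; dissipated=22.527
Op 4: CLOSE 2-4: Q_total=28.09, C_total=8.00, V=3.51; Q2=21.07, Q4=7.02; dissipated=0.905
Op 5: CLOSE 3-1: Q_total=29.12, C_total=7.00, V=4.16; Q3=4.16, Q1=24.96; dissipated=45.578
Final charges: Q1=24.96, Q2=21.07, Q3=4.16, Q4=7.02, Q5=3.79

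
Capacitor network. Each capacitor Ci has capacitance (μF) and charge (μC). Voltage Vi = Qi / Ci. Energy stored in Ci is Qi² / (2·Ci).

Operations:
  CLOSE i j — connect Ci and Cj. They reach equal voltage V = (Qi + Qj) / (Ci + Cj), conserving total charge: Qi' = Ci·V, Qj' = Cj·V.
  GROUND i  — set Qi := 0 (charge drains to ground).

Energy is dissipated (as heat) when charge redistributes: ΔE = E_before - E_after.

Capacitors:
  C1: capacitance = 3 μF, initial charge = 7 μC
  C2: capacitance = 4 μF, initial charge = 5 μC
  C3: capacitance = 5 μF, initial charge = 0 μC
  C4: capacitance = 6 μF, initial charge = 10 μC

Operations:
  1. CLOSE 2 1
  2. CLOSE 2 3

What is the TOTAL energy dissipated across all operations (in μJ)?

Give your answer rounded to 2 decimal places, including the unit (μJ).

Answer: 4.27 μJ

Derivation:
Initial: C1(3μF, Q=7μC, V=2.33V), C2(4μF, Q=5μC, V=1.25V), C3(5μF, Q=0μC, V=0.00V), C4(6μF, Q=10μC, V=1.67V)
Op 1: CLOSE 2-1: Q_total=12.00, C_total=7.00, V=1.71; Q2=6.86, Q1=5.14; dissipated=1.006
Op 2: CLOSE 2-3: Q_total=6.86, C_total=9.00, V=0.76; Q2=3.05, Q3=3.81; dissipated=3.265
Total dissipated: 4.271 μJ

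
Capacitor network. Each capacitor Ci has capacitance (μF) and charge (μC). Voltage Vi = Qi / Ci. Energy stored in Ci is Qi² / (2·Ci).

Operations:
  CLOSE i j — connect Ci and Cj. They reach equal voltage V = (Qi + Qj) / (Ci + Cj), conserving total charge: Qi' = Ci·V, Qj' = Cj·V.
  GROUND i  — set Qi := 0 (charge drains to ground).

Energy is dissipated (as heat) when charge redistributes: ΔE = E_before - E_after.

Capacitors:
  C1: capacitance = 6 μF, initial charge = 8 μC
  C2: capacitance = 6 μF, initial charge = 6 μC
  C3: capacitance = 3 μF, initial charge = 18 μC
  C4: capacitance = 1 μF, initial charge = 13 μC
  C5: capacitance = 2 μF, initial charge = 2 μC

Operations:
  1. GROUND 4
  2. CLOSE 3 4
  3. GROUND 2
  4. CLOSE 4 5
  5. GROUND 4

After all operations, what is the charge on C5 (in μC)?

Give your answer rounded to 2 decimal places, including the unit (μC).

Answer: 4.33 μC

Derivation:
Initial: C1(6μF, Q=8μC, V=1.33V), C2(6μF, Q=6μC, V=1.00V), C3(3μF, Q=18μC, V=6.00V), C4(1μF, Q=13μC, V=13.00V), C5(2μF, Q=2μC, V=1.00V)
Op 1: GROUND 4: Q4=0; energy lost=84.500
Op 2: CLOSE 3-4: Q_total=18.00, C_total=4.00, V=4.50; Q3=13.50, Q4=4.50; dissipated=13.500
Op 3: GROUND 2: Q2=0; energy lost=3.000
Op 4: CLOSE 4-5: Q_total=6.50, C_total=3.00, V=2.17; Q4=2.17, Q5=4.33; dissipated=4.083
Op 5: GROUND 4: Q4=0; energy lost=2.347
Final charges: Q1=8.00, Q2=0.00, Q3=13.50, Q4=0.00, Q5=4.33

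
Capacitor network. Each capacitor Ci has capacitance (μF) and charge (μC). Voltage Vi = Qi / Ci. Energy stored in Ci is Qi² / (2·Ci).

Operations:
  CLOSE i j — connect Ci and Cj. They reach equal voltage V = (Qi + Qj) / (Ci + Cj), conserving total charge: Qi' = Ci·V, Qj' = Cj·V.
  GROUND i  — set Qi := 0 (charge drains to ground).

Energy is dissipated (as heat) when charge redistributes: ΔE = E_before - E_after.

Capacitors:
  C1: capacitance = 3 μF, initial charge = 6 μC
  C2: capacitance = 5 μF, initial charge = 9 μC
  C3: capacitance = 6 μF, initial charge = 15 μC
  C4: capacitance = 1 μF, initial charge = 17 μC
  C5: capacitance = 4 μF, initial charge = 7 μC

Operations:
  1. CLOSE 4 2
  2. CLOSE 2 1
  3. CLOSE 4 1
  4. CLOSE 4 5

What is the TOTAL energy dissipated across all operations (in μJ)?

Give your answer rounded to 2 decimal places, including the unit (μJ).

Answer: 103.14 μJ

Derivation:
Initial: C1(3μF, Q=6μC, V=2.00V), C2(5μF, Q=9μC, V=1.80V), C3(6μF, Q=15μC, V=2.50V), C4(1μF, Q=17μC, V=17.00V), C5(4μF, Q=7μC, V=1.75V)
Op 1: CLOSE 4-2: Q_total=26.00, C_total=6.00, V=4.33; Q4=4.33, Q2=21.67; dissipated=96.267
Op 2: CLOSE 2-1: Q_total=27.67, C_total=8.00, V=3.46; Q2=17.29, Q1=10.38; dissipated=5.104
Op 3: CLOSE 4-1: Q_total=14.71, C_total=4.00, V=3.68; Q4=3.68, Q1=11.03; dissipated=0.287
Op 4: CLOSE 4-5: Q_total=10.68, C_total=5.00, V=2.14; Q4=2.14, Q5=8.54; dissipated=1.485
Total dissipated: 103.143 μJ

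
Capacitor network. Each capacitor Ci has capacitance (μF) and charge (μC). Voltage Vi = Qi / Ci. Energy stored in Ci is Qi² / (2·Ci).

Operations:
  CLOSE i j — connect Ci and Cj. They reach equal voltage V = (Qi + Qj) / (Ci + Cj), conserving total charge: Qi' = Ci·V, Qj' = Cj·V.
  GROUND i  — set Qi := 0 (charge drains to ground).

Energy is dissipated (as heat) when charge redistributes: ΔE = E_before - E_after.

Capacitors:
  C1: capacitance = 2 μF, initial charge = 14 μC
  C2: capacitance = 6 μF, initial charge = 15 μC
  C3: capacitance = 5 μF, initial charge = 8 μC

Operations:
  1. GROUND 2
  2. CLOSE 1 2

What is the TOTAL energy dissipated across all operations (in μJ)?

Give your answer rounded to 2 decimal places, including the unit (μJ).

Answer: 55.50 μJ

Derivation:
Initial: C1(2μF, Q=14μC, V=7.00V), C2(6μF, Q=15μC, V=2.50V), C3(5μF, Q=8μC, V=1.60V)
Op 1: GROUND 2: Q2=0; energy lost=18.750
Op 2: CLOSE 1-2: Q_total=14.00, C_total=8.00, V=1.75; Q1=3.50, Q2=10.50; dissipated=36.750
Total dissipated: 55.500 μJ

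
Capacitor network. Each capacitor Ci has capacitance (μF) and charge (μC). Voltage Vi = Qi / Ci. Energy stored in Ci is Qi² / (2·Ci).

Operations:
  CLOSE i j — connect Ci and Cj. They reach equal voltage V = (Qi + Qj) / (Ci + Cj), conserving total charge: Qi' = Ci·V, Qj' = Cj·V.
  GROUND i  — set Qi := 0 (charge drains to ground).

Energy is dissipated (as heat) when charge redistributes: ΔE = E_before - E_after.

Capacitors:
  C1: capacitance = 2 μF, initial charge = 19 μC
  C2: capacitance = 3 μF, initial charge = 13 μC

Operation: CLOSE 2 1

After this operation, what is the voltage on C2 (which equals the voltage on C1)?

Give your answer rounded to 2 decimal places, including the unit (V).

Answer: 6.40 V

Derivation:
Initial: C1(2μF, Q=19μC, V=9.50V), C2(3μF, Q=13μC, V=4.33V)
Op 1: CLOSE 2-1: Q_total=32.00, C_total=5.00, V=6.40; Q2=19.20, Q1=12.80; dissipated=16.017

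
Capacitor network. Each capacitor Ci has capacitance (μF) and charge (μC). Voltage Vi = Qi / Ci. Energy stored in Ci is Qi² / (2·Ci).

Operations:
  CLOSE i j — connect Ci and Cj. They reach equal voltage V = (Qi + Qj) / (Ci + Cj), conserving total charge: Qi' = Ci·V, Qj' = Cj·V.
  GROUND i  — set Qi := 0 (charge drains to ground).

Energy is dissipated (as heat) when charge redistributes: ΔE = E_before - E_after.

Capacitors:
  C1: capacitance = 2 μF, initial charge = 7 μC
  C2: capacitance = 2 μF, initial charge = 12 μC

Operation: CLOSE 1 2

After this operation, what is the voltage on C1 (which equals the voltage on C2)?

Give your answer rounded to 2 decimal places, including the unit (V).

Initial: C1(2μF, Q=7μC, V=3.50V), C2(2μF, Q=12μC, V=6.00V)
Op 1: CLOSE 1-2: Q_total=19.00, C_total=4.00, V=4.75; Q1=9.50, Q2=9.50; dissipated=3.125

Answer: 4.75 V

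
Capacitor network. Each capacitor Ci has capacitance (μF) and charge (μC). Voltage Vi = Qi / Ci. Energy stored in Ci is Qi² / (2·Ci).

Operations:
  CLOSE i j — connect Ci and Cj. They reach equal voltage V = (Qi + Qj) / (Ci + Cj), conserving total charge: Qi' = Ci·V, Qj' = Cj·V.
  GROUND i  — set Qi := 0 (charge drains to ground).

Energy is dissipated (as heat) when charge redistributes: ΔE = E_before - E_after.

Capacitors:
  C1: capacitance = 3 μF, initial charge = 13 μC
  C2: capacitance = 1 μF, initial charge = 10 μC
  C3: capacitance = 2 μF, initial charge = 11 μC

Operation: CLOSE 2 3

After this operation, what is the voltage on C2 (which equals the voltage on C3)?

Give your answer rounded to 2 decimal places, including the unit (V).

Answer: 7.00 V

Derivation:
Initial: C1(3μF, Q=13μC, V=4.33V), C2(1μF, Q=10μC, V=10.00V), C3(2μF, Q=11μC, V=5.50V)
Op 1: CLOSE 2-3: Q_total=21.00, C_total=3.00, V=7.00; Q2=7.00, Q3=14.00; dissipated=6.750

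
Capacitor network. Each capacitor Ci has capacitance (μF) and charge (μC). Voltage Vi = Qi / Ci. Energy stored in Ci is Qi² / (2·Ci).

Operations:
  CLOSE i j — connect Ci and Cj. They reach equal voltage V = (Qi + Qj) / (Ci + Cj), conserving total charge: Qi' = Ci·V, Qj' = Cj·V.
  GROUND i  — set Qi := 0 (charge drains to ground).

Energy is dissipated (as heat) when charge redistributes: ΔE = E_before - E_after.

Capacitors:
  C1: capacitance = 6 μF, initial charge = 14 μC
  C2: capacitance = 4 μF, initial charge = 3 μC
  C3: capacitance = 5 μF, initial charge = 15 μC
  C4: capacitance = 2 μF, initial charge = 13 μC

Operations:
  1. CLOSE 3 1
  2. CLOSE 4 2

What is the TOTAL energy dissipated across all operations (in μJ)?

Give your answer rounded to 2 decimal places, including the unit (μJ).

Initial: C1(6μF, Q=14μC, V=2.33V), C2(4μF, Q=3μC, V=0.75V), C3(5μF, Q=15μC, V=3.00V), C4(2μF, Q=13μC, V=6.50V)
Op 1: CLOSE 3-1: Q_total=29.00, C_total=11.00, V=2.64; Q3=13.18, Q1=15.82; dissipated=0.606
Op 2: CLOSE 4-2: Q_total=16.00, C_total=6.00, V=2.67; Q4=5.33, Q2=10.67; dissipated=22.042
Total dissipated: 22.648 μJ

Answer: 22.65 μJ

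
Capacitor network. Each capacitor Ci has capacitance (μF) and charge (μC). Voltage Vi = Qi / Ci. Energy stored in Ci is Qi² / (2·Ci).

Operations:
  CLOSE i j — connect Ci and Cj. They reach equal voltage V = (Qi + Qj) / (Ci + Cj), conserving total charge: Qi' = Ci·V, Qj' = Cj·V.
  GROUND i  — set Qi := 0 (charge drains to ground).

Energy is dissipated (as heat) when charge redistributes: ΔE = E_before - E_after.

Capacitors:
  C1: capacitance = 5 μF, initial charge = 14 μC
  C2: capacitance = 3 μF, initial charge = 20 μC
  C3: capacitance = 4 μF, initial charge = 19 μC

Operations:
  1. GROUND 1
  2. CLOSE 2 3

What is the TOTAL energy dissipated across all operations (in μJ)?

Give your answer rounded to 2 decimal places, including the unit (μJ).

Initial: C1(5μF, Q=14μC, V=2.80V), C2(3μF, Q=20μC, V=6.67V), C3(4μF, Q=19μC, V=4.75V)
Op 1: GROUND 1: Q1=0; energy lost=19.600
Op 2: CLOSE 2-3: Q_total=39.00, C_total=7.00, V=5.57; Q2=16.71, Q3=22.29; dissipated=3.149
Total dissipated: 22.749 μJ

Answer: 22.75 μJ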